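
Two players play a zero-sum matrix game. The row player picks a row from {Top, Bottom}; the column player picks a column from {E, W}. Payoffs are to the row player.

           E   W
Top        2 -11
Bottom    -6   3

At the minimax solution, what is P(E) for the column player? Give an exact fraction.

7/11

Row minima: Top → -11, Bottom → -6; maximin = -6.
Column maxima: E → 2, W → 3; minimax = 2.
-6 ≠ 2, so there is no saddle point; optimal play is mixed.
Let the row player play Top with probability p. Expected payoff against E: 2p + (-6)(1−p) = 8p − 6; against W: (-11)p + 3(1−p) = −14p + 3.
Setting these equal: 8p − 6 = −14p + 3 ⇒ 22p = 9 ⇒ p = 9/22, and the value is (8)·(9/22) − 6 = -30/11.
For the column player: with q = P(E), equating Top's and Bottom's payoffs gives 13q − 11 = −9q + 3 ⇒ q = 7/11.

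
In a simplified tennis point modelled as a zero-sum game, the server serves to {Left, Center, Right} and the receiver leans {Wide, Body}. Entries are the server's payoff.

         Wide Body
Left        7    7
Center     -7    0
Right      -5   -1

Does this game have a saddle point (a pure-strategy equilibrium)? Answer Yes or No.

Yes

Row minima: Left → 7, Center → -7, Right → -5; maximin = 7.
Column maxima: Wide → 7, Body → 7; minimax = 7.
maximin = minimax = 7, so a saddle point exists.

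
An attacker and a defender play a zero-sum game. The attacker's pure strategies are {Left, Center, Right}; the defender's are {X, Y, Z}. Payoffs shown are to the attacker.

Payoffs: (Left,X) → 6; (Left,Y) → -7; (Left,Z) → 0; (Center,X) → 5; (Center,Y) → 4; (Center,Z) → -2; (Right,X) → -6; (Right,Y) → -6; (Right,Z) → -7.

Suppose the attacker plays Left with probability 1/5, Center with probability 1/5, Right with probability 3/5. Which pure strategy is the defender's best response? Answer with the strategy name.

If the defender plays X, the attacker's expected payoff is (1/5)·6 + (1/5)·5 + (3/5)·(-6) = -7/5.
If the defender plays Y, the attacker's expected payoff is (1/5)·(-7) + (1/5)·4 + (3/5)·(-6) = -21/5.
If the defender plays Z, the attacker's expected payoff is (1/5)·0 + (1/5)·(-2) + (3/5)·(-7) = -23/5.
The defender minimizes the attacker's payoff; the smallest is -23/5, so the best response is Z.

Z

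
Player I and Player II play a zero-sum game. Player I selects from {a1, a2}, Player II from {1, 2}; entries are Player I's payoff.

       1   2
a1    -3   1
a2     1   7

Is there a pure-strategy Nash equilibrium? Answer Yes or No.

Yes

Row minima: a1 → -3, a2 → 1; maximin = 1.
Column maxima: 1 → 1, 2 → 7; minimax = 1.
maximin = minimax = 1, so a saddle point exists.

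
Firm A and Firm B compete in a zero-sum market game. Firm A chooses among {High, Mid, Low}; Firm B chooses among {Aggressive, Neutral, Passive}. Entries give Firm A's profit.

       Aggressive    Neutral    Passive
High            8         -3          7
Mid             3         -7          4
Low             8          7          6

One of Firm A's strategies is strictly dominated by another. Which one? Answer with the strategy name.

High gives a strictly higher payoff than Mid against every column: 8 > 3, -3 > -7, 7 > 4.
So Mid is strictly dominated and Firm A never plays it.

Mid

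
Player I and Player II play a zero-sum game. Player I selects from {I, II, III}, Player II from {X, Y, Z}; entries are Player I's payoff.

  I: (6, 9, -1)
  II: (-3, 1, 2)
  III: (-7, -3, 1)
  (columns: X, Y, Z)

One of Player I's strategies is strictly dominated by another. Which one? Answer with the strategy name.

III

II gives a strictly higher payoff than III against every column: -3 > -7, 1 > -3, 2 > 1.
So III is strictly dominated and Player I never plays it.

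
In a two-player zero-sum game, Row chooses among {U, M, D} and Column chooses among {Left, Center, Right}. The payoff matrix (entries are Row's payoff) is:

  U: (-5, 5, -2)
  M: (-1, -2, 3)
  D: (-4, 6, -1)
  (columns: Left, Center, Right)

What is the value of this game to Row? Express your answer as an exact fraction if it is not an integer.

Row minima: U → -5, M → -2, D → -4; maximin = -2.
Column maxima: Left → -1, Center → 6, Right → 3; minimax = -1.
-2 ≠ -1, so there is no saddle point; optimal play is mixed.
U is strictly dominated by D, so Row never plays it.
Right is strictly dominated by Left (it gives Row strictly more in every row), so Column never plays it.
On the remaining 2×2 (M, D vs Left, Center):
Let Row play M with probability p. Expected payoff against Left: (-1)p + (-4)(1−p) = 3p − 4; against Center: (-2)p + 6(1−p) = −8p + 6.
Setting these equal: 3p − 4 = −8p + 6 ⇒ 11p = 10 ⇒ p = 10/11, and the value is (3)·(10/11) − 4 = -14/11.
For Column: with q = P(Left), equating M's and D's payoffs gives q − 2 = −10q + 6 ⇒ q = 8/11.

-14/11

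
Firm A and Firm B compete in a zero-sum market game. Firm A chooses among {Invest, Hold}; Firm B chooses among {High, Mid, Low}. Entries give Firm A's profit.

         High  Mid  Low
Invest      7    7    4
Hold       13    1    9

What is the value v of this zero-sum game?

Row minima: Invest → 4, Hold → 1; maximin = 4.
Column maxima: High → 13, Mid → 7, Low → 9; minimax = 7.
4 ≠ 7, so there is no saddle point; optimal play is mixed.
High is strictly dominated by Low (it gives Firm A strictly more in every row), so Firm B never plays it.
On the remaining 2×2 (Invest, Hold vs Mid, Low):
Let Firm A play Invest with probability p. Expected payoff against Mid: 7p + 1(1−p) = 6p + 1; against Low: 4p + 9(1−p) = −5p + 9.
Setting these equal: 6p + 1 = −5p + 9 ⇒ 11p = 8 ⇒ p = 8/11, and the value is (6)·(8/11) + 1 = 59/11.
For Firm B: with q = P(Mid), equating Invest's and Hold's payoffs gives 3q + 4 = −8q + 9 ⇒ q = 5/11.

59/11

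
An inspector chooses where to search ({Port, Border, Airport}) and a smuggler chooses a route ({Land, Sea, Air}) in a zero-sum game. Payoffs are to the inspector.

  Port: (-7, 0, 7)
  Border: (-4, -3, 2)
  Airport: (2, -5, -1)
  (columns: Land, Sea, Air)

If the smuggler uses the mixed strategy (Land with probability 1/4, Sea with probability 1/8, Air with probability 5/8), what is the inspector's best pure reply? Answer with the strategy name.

Expected payoff of Port: (1/4)·(-7) + (1/8)·0 + (5/8)·7 = 21/8.
Expected payoff of Border: (1/4)·(-4) + (1/8)·(-3) + (5/8)·2 = -1/8.
Expected payoff of Airport: (1/4)·2 + (1/8)·(-5) + (5/8)·(-1) = -3/4.
The largest is 21/8, so the inspector's best response is Port.

Port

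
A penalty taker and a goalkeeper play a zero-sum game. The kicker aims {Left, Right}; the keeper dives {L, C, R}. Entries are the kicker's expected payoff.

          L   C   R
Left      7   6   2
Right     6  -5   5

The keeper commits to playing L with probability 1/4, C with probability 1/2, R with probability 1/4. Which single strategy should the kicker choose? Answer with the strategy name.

Expected payoff of Left: (1/4)·7 + (1/2)·6 + (1/4)·2 = 21/4.
Expected payoff of Right: (1/4)·6 + (1/2)·(-5) + (1/4)·5 = 1/4.
The largest is 21/4, so the kicker's best response is Left.

Left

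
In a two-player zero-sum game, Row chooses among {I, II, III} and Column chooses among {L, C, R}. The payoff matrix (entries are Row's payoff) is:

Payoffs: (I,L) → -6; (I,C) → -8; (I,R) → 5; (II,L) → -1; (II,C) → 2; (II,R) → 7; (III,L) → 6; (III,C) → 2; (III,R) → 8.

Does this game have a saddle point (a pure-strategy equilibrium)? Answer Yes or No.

Row minima: I → -8, II → -1, III → 2; maximin = 2.
Column maxima: L → 6, C → 2, R → 8; minimax = 2.
maximin = minimax = 2, so a saddle point exists.

Yes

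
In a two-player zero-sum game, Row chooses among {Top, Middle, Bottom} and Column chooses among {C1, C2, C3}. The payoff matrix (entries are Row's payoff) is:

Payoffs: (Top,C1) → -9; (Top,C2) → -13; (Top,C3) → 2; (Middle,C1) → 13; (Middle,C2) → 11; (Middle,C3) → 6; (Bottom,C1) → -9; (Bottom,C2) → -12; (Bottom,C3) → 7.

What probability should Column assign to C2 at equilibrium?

Row minima: Top → -13, Middle → 6, Bottom → -12; maximin = 6.
Column maxima: C1 → 13, C2 → 11, C3 → 7; minimax = 7.
6 ≠ 7, so there is no saddle point; optimal play is mixed.
Top is strictly dominated by Middle, so Row never plays it.
C1 is strictly dominated by C2 (it gives Row strictly more in every row), so Column never plays it.
On the remaining 2×2 (Middle, Bottom vs C2, C3):
Let Row play Middle with probability p. Expected payoff against C2: 11p + (-12)(1−p) = 23p − 12; against C3: 6p + 7(1−p) = −p + 7.
Setting these equal: 23p − 12 = −p + 7 ⇒ 24p = 19 ⇒ p = 19/24, and the value is (23)·(19/24) − 12 = 149/24.
For Column: with q = P(C2), equating Middle's and Bottom's payoffs gives 5q + 6 = −19q + 7 ⇒ q = 1/24.

1/24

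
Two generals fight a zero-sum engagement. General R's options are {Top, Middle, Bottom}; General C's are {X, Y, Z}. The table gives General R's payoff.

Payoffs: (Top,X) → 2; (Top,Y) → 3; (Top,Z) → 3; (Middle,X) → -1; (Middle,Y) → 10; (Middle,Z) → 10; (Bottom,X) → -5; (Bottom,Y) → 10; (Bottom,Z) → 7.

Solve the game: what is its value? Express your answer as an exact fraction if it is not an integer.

Row minima: Top → 2, Middle → -1, Bottom → -5; maximin = 2.
Column maxima: X → 2, Y → 10, Z → 10; minimax = 2.
Since maximin = minimax = 2, there is a saddle point and the value is 2.

2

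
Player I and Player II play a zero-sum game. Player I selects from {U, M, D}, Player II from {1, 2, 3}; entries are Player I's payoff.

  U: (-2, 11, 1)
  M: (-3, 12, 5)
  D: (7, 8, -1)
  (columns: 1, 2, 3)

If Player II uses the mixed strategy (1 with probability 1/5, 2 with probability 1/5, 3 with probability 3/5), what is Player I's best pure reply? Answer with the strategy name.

M

Expected payoff of U: (1/5)·(-2) + (1/5)·11 + (3/5)·1 = 12/5.
Expected payoff of M: (1/5)·(-3) + (1/5)·12 + (3/5)·5 = 24/5.
Expected payoff of D: (1/5)·7 + (1/5)·8 + (3/5)·(-1) = 12/5.
The largest is 24/5, so Player I's best response is M.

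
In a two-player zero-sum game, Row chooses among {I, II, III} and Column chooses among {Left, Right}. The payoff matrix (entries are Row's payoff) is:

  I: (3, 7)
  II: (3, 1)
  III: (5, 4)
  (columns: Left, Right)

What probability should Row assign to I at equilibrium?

Row minima: I → 3, II → 1, III → 4; maximin = 4.
Column maxima: Left → 5, Right → 7; minimax = 5.
4 ≠ 5, so there is no saddle point; optimal play is mixed.
II is strictly dominated by III, so Row never plays it.
On the remaining 2×2 (I, III vs Left, Right):
Let Row play I with probability p. Expected payoff against Left: 3p + 5(1−p) = −2p + 5; against Right: 7p + 4(1−p) = 3p + 4.
Setting these equal: −2p + 5 = 3p + 4 ⇒ −5p = -1 ⇒ p = 1/5, and the value is (-2)·(1/5) + 5 = 23/5.
For Column: with q = P(Left), equating I's and III's payoffs gives −4q + 7 = q + 4 ⇒ q = 3/5.

1/5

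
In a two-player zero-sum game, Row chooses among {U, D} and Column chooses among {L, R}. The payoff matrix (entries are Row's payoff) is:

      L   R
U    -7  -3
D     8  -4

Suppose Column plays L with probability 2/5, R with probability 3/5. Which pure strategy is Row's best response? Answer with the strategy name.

D

Expected payoff of U: (2/5)·(-7) + (3/5)·(-3) = -23/5.
Expected payoff of D: (2/5)·8 + (3/5)·(-4) = 4/5.
The largest is 4/5, so Row's best response is D.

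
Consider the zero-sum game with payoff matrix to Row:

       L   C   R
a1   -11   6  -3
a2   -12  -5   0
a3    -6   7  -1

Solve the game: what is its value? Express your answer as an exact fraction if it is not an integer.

-6

Row minima: a1 → -11, a2 → -12, a3 → -6; maximin = -6.
Column maxima: L → -6, C → 7, R → 0; minimax = -6.
Since maximin = minimax = -6, there is a saddle point and the value is -6.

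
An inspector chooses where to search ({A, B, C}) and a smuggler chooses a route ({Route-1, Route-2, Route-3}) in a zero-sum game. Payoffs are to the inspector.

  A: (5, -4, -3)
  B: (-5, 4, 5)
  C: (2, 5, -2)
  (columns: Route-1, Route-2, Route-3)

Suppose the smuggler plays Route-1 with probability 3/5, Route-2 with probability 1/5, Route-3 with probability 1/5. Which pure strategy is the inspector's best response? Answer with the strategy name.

C

Expected payoff of A: (3/5)·5 + (1/5)·(-4) + (1/5)·(-3) = 8/5.
Expected payoff of B: (3/5)·(-5) + (1/5)·4 + (1/5)·5 = -6/5.
Expected payoff of C: (3/5)·2 + (1/5)·5 + (1/5)·(-2) = 9/5.
The largest is 9/5, so the inspector's best response is C.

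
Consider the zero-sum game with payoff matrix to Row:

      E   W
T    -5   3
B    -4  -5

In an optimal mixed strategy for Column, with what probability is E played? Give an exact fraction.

8/9

Row minima: T → -5, B → -5; maximin = -5.
Column maxima: E → -4, W → 3; minimax = -4.
-5 ≠ -4, so there is no saddle point; optimal play is mixed.
Let Row play T with probability p. Expected payoff against E: (-5)p + (-4)(1−p) = −p − 4; against W: 3p + (-5)(1−p) = 8p − 5.
Setting these equal: −p − 4 = 8p − 5 ⇒ −9p = -1 ⇒ p = 1/9, and the value is (-1)·(1/9) − 4 = -37/9.
For Column: with q = P(E), equating T's and B's payoffs gives −8q + 3 = q − 5 ⇒ q = 8/9.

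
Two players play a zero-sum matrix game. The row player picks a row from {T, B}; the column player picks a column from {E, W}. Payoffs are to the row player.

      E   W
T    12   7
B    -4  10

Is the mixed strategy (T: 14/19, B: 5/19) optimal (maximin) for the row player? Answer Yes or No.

Against E this mix gives (14/19)·12 + (5/19)·(-4) = 148/19.
Against W this mix gives (14/19)·7 + (5/19)·10 = 148/19.
All of the column player's active replies (E, W) yield 148/19, and no column does worse for the row player. The mix makes the column player indifferent and guarantees 148/19, so it is optimal.

Yes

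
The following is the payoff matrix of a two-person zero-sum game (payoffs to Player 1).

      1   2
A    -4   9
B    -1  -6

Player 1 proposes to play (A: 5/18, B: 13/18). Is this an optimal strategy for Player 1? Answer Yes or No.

Against 1 this mix gives (5/18)·(-4) + (13/18)·(-1) = -11/6.
Against 2 this mix gives (5/18)·9 + (13/18)·(-6) = -11/6.
All of Player 2's active replies (1, 2) yield -11/6, and no column does worse for Player 1. The mix makes Player 2 indifferent and guarantees -11/6, so it is optimal.

Yes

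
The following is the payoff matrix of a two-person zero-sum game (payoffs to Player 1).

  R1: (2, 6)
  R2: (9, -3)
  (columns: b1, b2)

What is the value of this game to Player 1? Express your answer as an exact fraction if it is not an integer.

Row minima: R1 → 2, R2 → -3; maximin = 2.
Column maxima: b1 → 9, b2 → 6; minimax = 6.
2 ≠ 6, so there is no saddle point; optimal play is mixed.
Let Player 1 play R1 with probability p. Expected payoff against b1: 2p + 9(1−p) = −7p + 9; against b2: 6p + (-3)(1−p) = 9p − 3.
Setting these equal: −7p + 9 = 9p − 3 ⇒ −16p = -12 ⇒ p = 3/4, and the value is (-7)·(3/4) + 9 = 15/4.
For Player 2: with q = P(b1), equating R1's and R2's payoffs gives −4q + 6 = 12q − 3 ⇒ q = 9/16.

15/4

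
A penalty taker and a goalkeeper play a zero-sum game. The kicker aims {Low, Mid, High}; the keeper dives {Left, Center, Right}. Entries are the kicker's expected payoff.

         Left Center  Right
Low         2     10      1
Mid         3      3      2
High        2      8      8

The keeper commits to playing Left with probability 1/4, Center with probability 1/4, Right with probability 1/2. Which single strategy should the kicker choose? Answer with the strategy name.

Expected payoff of Low: (1/4)·2 + (1/4)·10 + (1/2)·1 = 7/2.
Expected payoff of Mid: (1/4)·3 + (1/4)·3 + (1/2)·2 = 5/2.
Expected payoff of High: (1/4)·2 + (1/4)·8 + (1/2)·8 = 13/2.
The largest is 13/2, so the kicker's best response is High.

High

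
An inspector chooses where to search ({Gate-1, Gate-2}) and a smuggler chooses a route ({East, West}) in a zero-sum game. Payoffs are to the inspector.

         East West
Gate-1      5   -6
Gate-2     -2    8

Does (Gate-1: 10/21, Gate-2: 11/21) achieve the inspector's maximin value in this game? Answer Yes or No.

Against East this mix gives (10/21)·5 + (11/21)·(-2) = 4/3.
Against West this mix gives (10/21)·(-6) + (11/21)·8 = 4/3.
All of the smuggler's active replies (East, West) yield 4/3, and no column does worse for the inspector. The mix makes the smuggler indifferent and guarantees 4/3, so it is optimal.

Yes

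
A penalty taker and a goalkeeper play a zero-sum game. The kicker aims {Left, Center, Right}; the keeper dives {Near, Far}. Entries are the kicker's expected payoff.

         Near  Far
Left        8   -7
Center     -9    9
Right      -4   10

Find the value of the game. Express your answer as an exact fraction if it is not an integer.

52/29

Row minima: Left → -7, Center → -9, Right → -4; maximin = -4.
Column maxima: Near → 8, Far → 10; minimax = 8.
-4 ≠ 8, so there is no saddle point; optimal play is mixed.
Center is strictly dominated by Right, so the kicker never plays it.
On the remaining 2×2 (Left, Right vs Near, Far):
Let the kicker play Left with probability p. Expected payoff against Near: 8p + (-4)(1−p) = 12p − 4; against Far: (-7)p + 10(1−p) = −17p + 10.
Setting these equal: 12p − 4 = −17p + 10 ⇒ 29p = 14 ⇒ p = 14/29, and the value is (12)·(14/29) − 4 = 52/29.
For the keeper: with q = P(Near), equating Left's and Right's payoffs gives 15q − 7 = −14q + 10 ⇒ q = 17/29.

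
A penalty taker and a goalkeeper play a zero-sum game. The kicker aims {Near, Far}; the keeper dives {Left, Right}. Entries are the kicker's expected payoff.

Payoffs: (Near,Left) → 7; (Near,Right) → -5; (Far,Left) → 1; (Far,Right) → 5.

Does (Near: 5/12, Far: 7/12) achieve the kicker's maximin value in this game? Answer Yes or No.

Against Left this mix gives (5/12)·7 + (7/12)·1 = 7/2.
Against Right this mix gives (5/12)·(-5) + (7/12)·5 = 5/6.
The keeper will play Right, holding the kicker to 5/6. Shifting weight toward the row that does better against Right would raise this floor (the equalizing mix achieves 5/2 against both Right and Left), so the proposed strategy is not optimal.

No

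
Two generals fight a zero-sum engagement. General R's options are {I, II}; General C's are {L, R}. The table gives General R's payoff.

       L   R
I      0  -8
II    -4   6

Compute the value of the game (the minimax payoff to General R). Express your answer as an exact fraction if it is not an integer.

Row minima: I → -8, II → -4; maximin = -4.
Column maxima: L → 0, R → 6; minimax = 0.
-4 ≠ 0, so there is no saddle point; optimal play is mixed.
Let General R play I with probability p. Expected payoff against L: 0p + (-4)(1−p) = 4p − 4; against R: (-8)p + 6(1−p) = −14p + 6.
Setting these equal: 4p − 4 = −14p + 6 ⇒ 18p = 10 ⇒ p = 5/9, and the value is (4)·(5/9) − 4 = -16/9.
For General C: with q = P(L), equating I's and II's payoffs gives 8q − 8 = −10q + 6 ⇒ q = 7/9.

-16/9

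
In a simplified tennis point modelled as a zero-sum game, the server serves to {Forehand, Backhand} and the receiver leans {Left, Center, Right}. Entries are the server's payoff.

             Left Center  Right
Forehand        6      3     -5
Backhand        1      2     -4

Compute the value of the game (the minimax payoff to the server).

-4

Row minima: Forehand → -5, Backhand → -4; maximin = -4.
Column maxima: Left → 6, Center → 3, Right → -4; minimax = -4.
Since maximin = minimax = -4, there is a saddle point and the value is -4.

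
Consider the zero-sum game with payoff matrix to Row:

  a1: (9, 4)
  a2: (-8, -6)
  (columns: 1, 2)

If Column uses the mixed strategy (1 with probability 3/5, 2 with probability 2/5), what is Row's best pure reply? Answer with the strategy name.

a1

Expected payoff of a1: (3/5)·9 + (2/5)·4 = 7.
Expected payoff of a2: (3/5)·(-8) + (2/5)·(-6) = -36/5.
The largest is 7, so Row's best response is a1.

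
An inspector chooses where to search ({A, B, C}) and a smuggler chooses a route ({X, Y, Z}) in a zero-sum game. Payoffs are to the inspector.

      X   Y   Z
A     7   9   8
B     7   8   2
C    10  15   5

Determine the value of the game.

15/2

Row minima: A → 7, B → 2, C → 5; maximin = 7.
Column maxima: X → 10, Y → 15, Z → 8; minimax = 8.
7 ≠ 8, so there is no saddle point; optimal play is mixed.
B is strictly dominated by C, so the inspector never plays it.
Y is strictly dominated by X (it gives the inspector strictly more in every row), so the smuggler never plays it.
On the remaining 2×2 (A, C vs X, Z):
Let the inspector play A with probability p. Expected payoff against X: 7p + 10(1−p) = −3p + 10; against Z: 8p + 5(1−p) = 3p + 5.
Setting these equal: −3p + 10 = 3p + 5 ⇒ −6p = -5 ⇒ p = 5/6, and the value is (-3)·(5/6) + 10 = 15/2.
For the smuggler: with q = P(X), equating A's and C's payoffs gives −q + 8 = 5q + 5 ⇒ q = 1/2.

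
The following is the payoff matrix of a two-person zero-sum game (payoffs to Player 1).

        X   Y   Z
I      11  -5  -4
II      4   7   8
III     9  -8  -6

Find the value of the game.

Row minima: I → -5, II → 4, III → -8; maximin = 4.
Column maxima: X → 11, Y → 7, Z → 8; minimax = 7.
4 ≠ 7, so there is no saddle point; optimal play is mixed.
III is strictly dominated by I, so Player 1 never plays it.
Z is strictly dominated by Y (it gives Player 1 strictly more in every row), so Player 2 never plays it.
On the remaining 2×2 (I, II vs X, Y):
Let Player 1 play I with probability p. Expected payoff against X: 11p + 4(1−p) = 7p + 4; against Y: (-5)p + 7(1−p) = −12p + 7.
Setting these equal: 7p + 4 = −12p + 7 ⇒ 19p = 3 ⇒ p = 3/19, and the value is (7)·(3/19) + 4 = 97/19.
For Player 2: with q = P(X), equating I's and II's payoffs gives 16q − 5 = −3q + 7 ⇒ q = 12/19.

97/19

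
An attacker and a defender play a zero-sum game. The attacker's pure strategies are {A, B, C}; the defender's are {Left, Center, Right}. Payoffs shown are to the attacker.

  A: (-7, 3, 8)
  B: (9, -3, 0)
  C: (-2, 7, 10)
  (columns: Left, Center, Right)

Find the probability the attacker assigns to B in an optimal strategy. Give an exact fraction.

3/7

Row minima: A → -7, B → -3, C → -2; maximin = -2.
Column maxima: Left → 9, Center → 7, Right → 10; minimax = 7.
-2 ≠ 7, so there is no saddle point; optimal play is mixed.
A is strictly dominated by C, so the attacker never plays it.
Right is strictly dominated by Center (it gives the attacker strictly more in every row), so the defender never plays it.
On the remaining 2×2 (B, C vs Left, Center):
Let the attacker play B with probability p. Expected payoff against Left: 9p + (-2)(1−p) = 11p − 2; against Center: (-3)p + 7(1−p) = −10p + 7.
Setting these equal: 11p − 2 = −10p + 7 ⇒ 21p = 9 ⇒ p = 3/7, and the value is (11)·(3/7) − 2 = 19/7.
For the defender: with q = P(Left), equating B's and C's payoffs gives 12q − 3 = −9q + 7 ⇒ q = 10/21.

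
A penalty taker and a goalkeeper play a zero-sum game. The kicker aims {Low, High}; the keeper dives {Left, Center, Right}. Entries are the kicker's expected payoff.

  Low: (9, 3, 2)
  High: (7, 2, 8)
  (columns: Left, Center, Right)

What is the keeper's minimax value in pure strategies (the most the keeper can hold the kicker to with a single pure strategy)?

Column maxima: Left → 9, Center → 3, Right → 8.
The smallest of these is 3.

3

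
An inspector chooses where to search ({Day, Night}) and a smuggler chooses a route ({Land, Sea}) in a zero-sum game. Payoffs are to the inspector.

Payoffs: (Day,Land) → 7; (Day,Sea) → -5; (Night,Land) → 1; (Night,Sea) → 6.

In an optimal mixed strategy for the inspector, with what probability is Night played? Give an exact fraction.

Row minima: Day → -5, Night → 1; maximin = 1.
Column maxima: Land → 7, Sea → 6; minimax = 6.
1 ≠ 6, so there is no saddle point; optimal play is mixed.
Let the inspector play Day with probability p. Expected payoff against Land: 7p + 1(1−p) = 6p + 1; against Sea: (-5)p + 6(1−p) = −11p + 6.
Setting these equal: 6p + 1 = −11p + 6 ⇒ 17p = 5 ⇒ p = 5/17, and the value is (6)·(5/17) + 1 = 47/17.
For the smuggler: with q = P(Land), equating Day's and Night's payoffs gives 12q − 5 = −5q + 6 ⇒ q = 11/17.

12/17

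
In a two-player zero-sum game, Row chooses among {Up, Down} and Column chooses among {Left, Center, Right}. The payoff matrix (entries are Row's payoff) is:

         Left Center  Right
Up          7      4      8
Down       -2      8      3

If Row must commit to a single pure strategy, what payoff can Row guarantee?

4

Row minima: Up → 4, Down → -2.
The best of these is 4.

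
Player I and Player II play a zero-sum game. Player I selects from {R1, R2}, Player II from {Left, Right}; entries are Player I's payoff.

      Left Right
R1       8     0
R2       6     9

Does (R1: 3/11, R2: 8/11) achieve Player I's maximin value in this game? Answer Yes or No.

Yes

Against Left this mix gives (3/11)·8 + (8/11)·6 = 72/11.
Against Right this mix gives (3/11)·0 + (8/11)·9 = 72/11.
All of Player II's active replies (Left, Right) yield 72/11, and no column does worse for Player I. The mix makes Player II indifferent and guarantees 72/11, so it is optimal.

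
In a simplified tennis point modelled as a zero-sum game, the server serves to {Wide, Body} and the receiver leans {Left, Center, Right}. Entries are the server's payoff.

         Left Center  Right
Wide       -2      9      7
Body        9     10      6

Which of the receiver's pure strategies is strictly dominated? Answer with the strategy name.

Left holds the server's payoff strictly below Center in every row: -2 < 9, 9 < 10.
So Center is strictly dominated for the receiver.

Center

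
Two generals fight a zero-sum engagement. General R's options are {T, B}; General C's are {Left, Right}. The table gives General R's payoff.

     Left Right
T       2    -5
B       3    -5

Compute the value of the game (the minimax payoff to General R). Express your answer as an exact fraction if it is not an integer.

-5

Row minima: T → -5, B → -5; maximin = -5.
Column maxima: Left → 3, Right → -5; minimax = -5.
Since maximin = minimax = -5, there is a saddle point and the value is -5.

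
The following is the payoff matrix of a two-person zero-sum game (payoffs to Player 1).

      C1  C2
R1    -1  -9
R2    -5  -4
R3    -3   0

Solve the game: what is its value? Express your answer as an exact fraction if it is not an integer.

-27/11

Row minima: R1 → -9, R2 → -5, R3 → -3; maximin = -3.
Column maxima: C1 → -1, C2 → 0; minimax = -1.
-3 ≠ -1, so there is no saddle point; optimal play is mixed.
R2 is strictly dominated by R3, so Player 1 never plays it.
On the remaining 2×2 (R1, R3 vs C1, C2):
Let Player 1 play R1 with probability p. Expected payoff against C1: (-1)p + (-3)(1−p) = 2p − 3; against C2: (-9)p + 0(1−p) = −9p.
Setting these equal: 2p − 3 = −9p ⇒ 11p = 3 ⇒ p = 3/11, and the value is (2)·(3/11) − 3 = -27/11.
For Player 2: with q = P(C1), equating R1's and R3's payoffs gives 8q − 9 = −3q ⇒ q = 9/11.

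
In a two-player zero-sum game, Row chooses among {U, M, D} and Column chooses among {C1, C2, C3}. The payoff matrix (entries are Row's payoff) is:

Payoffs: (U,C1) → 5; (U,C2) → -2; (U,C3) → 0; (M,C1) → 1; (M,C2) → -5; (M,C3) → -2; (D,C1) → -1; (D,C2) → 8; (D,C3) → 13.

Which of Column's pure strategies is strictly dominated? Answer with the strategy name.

C3

C2 holds Row's payoff strictly below C3 in every row: -2 < 0, -5 < -2, 8 < 13.
So C3 is strictly dominated for Column.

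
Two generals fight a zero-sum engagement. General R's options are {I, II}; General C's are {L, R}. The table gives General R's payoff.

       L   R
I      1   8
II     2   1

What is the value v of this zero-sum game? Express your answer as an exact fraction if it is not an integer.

Row minima: I → 1, II → 1; maximin = 1.
Column maxima: L → 2, R → 8; minimax = 2.
1 ≠ 2, so there is no saddle point; optimal play is mixed.
Let General R play I with probability p. Expected payoff against L: 1p + 2(1−p) = −p + 2; against R: 8p + 1(1−p) = 7p + 1.
Setting these equal: −p + 2 = 7p + 1 ⇒ −8p = -1 ⇒ p = 1/8, and the value is (-1)·(1/8) + 2 = 15/8.
For General C: with q = P(L), equating I's and II's payoffs gives −7q + 8 = q + 1 ⇒ q = 7/8.

15/8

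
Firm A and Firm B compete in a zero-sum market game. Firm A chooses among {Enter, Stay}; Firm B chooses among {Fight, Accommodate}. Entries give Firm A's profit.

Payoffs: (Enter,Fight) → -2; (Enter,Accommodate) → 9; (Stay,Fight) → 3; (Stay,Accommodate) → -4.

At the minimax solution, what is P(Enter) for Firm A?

Row minima: Enter → -2, Stay → -4; maximin = -2.
Column maxima: Fight → 3, Accommodate → 9; minimax = 3.
-2 ≠ 3, so there is no saddle point; optimal play is mixed.
Let Firm A play Enter with probability p. Expected payoff against Fight: (-2)p + 3(1−p) = −5p + 3; against Accommodate: 9p + (-4)(1−p) = 13p − 4.
Setting these equal: −5p + 3 = 13p − 4 ⇒ −18p = -7 ⇒ p = 7/18, and the value is (-5)·(7/18) + 3 = 19/18.
For Firm B: with q = P(Fight), equating Enter's and Stay's payoffs gives −11q + 9 = 7q − 4 ⇒ q = 13/18.

7/18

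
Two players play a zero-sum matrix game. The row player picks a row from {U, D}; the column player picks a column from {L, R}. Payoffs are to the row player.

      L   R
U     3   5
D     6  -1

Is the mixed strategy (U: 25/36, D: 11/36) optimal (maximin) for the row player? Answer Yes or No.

Against L this mix gives (25/36)·3 + (11/36)·6 = 47/12.
Against R this mix gives (25/36)·5 + (11/36)·(-1) = 19/6.
The column player will play R, holding the row player to 19/6. Shifting weight toward the row that does better against R would raise this floor (the equalizing mix achieves 11/3 against both R and L), so the proposed strategy is not optimal.

No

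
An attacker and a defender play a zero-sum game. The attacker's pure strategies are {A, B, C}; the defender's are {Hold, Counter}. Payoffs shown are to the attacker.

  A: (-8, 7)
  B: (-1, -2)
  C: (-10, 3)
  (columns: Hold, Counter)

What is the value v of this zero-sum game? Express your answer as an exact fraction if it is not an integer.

Row minima: A → -8, B → -2, C → -10; maximin = -2.
Column maxima: Hold → -1, Counter → 7; minimax = -1.
-2 ≠ -1, so there is no saddle point; optimal play is mixed.
C is strictly dominated by A, so the attacker never plays it.
On the remaining 2×2 (A, B vs Hold, Counter):
Let the attacker play A with probability p. Expected payoff against Hold: (-8)p + (-1)(1−p) = −7p − 1; against Counter: 7p + (-2)(1−p) = 9p − 2.
Setting these equal: −7p − 1 = 9p − 2 ⇒ −16p = -1 ⇒ p = 1/16, and the value is (-7)·(1/16) − 1 = -23/16.
For the defender: with q = P(Hold), equating A's and B's payoffs gives −15q + 7 = q − 2 ⇒ q = 9/16.

-23/16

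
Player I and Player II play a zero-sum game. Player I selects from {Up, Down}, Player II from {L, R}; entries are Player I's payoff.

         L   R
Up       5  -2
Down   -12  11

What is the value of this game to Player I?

31/30

Row minima: Up → -2, Down → -12; maximin = -2.
Column maxima: L → 5, R → 11; minimax = 5.
-2 ≠ 5, so there is no saddle point; optimal play is mixed.
Let Player I play Up with probability p. Expected payoff against L: 5p + (-12)(1−p) = 17p − 12; against R: (-2)p + 11(1−p) = −13p + 11.
Setting these equal: 17p − 12 = −13p + 11 ⇒ 30p = 23 ⇒ p = 23/30, and the value is (17)·(23/30) − 12 = 31/30.
For Player II: with q = P(L), equating Up's and Down's payoffs gives 7q − 2 = −23q + 11 ⇒ q = 13/30.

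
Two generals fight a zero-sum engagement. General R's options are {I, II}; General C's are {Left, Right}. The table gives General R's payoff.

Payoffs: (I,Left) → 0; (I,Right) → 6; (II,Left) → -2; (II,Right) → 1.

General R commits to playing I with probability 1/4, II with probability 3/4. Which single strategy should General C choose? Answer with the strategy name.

Left

If General C plays Left, General R's expected payoff is (1/4)·0 + (3/4)·(-2) = -3/2.
If General C plays Right, General R's expected payoff is (1/4)·6 + (3/4)·1 = 9/4.
General C minimizes General R's payoff; the smallest is -3/2, so the best response is Left.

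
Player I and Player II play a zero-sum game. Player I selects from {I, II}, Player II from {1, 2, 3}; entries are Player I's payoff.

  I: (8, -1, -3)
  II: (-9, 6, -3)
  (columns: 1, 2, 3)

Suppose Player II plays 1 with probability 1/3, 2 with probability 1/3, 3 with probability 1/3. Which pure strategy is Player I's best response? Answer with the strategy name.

I

Expected payoff of I: (1/3)·8 + (1/3)·(-1) + (1/3)·(-3) = 4/3.
Expected payoff of II: (1/3)·(-9) + (1/3)·6 + (1/3)·(-3) = -2.
The largest is 4/3, so Player I's best response is I.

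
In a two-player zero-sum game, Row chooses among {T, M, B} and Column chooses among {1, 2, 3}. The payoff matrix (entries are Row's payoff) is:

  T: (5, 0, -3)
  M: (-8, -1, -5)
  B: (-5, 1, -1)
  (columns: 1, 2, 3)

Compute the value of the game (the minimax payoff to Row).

Row minima: T → -3, M → -8, B → -5; maximin = -3.
Column maxima: 1 → 5, 2 → 1, 3 → -1; minimax = -1.
-3 ≠ -1, so there is no saddle point; optimal play is mixed.
M is strictly dominated by T, so Row never plays it.
2 is strictly dominated by 3 (it gives Row strictly more in every row), so Column never plays it.
On the remaining 2×2 (T, B vs 1, 3):
Let Row play T with probability p. Expected payoff against 1: 5p + (-5)(1−p) = 10p − 5; against 3: (-3)p + (-1)(1−p) = −2p − 1.
Setting these equal: 10p − 5 = −2p − 1 ⇒ 12p = 4 ⇒ p = 1/3, and the value is (10)·(1/3) − 5 = -5/3.
For Column: with q = P(1), equating T's and B's payoffs gives 8q − 3 = −4q − 1 ⇒ q = 1/6.

-5/3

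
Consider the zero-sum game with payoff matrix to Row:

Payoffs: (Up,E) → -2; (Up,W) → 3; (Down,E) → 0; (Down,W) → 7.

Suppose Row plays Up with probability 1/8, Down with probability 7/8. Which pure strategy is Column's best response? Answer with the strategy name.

E

If Column plays E, Row's expected payoff is (1/8)·(-2) + (7/8)·0 = -1/4.
If Column plays W, Row's expected payoff is (1/8)·3 + (7/8)·7 = 13/2.
Column minimizes Row's payoff; the smallest is -1/4, so the best response is E.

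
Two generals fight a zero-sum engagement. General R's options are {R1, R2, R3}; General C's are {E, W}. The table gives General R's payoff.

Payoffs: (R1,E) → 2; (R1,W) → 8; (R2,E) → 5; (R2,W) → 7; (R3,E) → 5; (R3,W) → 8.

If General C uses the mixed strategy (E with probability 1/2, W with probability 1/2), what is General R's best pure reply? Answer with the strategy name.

Expected payoff of R1: (1/2)·2 + (1/2)·8 = 5.
Expected payoff of R2: (1/2)·5 + (1/2)·7 = 6.
Expected payoff of R3: (1/2)·5 + (1/2)·8 = 13/2.
The largest is 13/2, so General R's best response is R3.

R3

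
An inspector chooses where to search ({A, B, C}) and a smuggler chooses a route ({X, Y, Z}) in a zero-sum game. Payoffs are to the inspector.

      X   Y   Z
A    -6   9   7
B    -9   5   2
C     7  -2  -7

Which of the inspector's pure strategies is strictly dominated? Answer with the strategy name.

B

A gives a strictly higher payoff than B against every column: -6 > -9, 9 > 5, 7 > 2.
So B is strictly dominated and the inspector never plays it.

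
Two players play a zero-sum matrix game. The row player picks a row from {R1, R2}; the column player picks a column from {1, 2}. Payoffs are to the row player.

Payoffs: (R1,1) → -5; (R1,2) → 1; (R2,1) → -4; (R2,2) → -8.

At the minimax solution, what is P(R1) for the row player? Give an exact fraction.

Row minima: R1 → -5, R2 → -8; maximin = -5.
Column maxima: 1 → -4, 2 → 1; minimax = -4.
-5 ≠ -4, so there is no saddle point; optimal play is mixed.
Let the row player play R1 with probability p. Expected payoff against 1: (-5)p + (-4)(1−p) = −p − 4; against 2: 1p + (-8)(1−p) = 9p − 8.
Setting these equal: −p − 4 = 9p − 8 ⇒ −10p = -4 ⇒ p = 2/5, and the value is (-1)·(2/5) − 4 = -22/5.
For the column player: with q = P(1), equating R1's and R2's payoffs gives −6q + 1 = 4q − 8 ⇒ q = 9/10.

2/5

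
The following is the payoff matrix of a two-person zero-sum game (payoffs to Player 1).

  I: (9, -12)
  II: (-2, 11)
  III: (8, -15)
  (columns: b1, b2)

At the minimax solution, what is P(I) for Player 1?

13/34

Row minima: I → -12, II → -2, III → -15; maximin = -2.
Column maxima: b1 → 9, b2 → 11; minimax = 9.
-2 ≠ 9, so there is no saddle point; optimal play is mixed.
III is strictly dominated by I, so Player 1 never plays it.
On the remaining 2×2 (I, II vs b1, b2):
Let Player 1 play I with probability p. Expected payoff against b1: 9p + (-2)(1−p) = 11p − 2; against b2: (-12)p + 11(1−p) = −23p + 11.
Setting these equal: 11p − 2 = −23p + 11 ⇒ 34p = 13 ⇒ p = 13/34, and the value is (11)·(13/34) − 2 = 75/34.
For Player 2: with q = P(b1), equating I's and II's payoffs gives 21q − 12 = −13q + 11 ⇒ q = 23/34.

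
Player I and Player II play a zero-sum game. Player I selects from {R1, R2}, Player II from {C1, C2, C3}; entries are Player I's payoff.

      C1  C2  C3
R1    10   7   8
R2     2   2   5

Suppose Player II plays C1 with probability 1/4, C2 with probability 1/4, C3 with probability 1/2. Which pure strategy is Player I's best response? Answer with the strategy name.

Expected payoff of R1: (1/4)·10 + (1/4)·7 + (1/2)·8 = 33/4.
Expected payoff of R2: (1/4)·2 + (1/4)·2 + (1/2)·5 = 7/2.
The largest is 33/4, so Player I's best response is R1.

R1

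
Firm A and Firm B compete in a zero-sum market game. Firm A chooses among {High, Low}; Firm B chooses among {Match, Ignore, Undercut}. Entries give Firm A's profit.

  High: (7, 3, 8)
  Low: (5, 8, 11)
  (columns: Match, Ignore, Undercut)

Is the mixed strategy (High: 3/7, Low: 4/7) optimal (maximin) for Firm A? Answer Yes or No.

Yes

Against Match this mix gives (3/7)·7 + (4/7)·5 = 41/7.
Against Ignore this mix gives (3/7)·3 + (4/7)·8 = 41/7.
Against Undercut this mix gives (3/7)·8 + (4/7)·11 = 68/7.
All of Firm B's active replies (Match, Ignore) yield 41/7, and no column does worse for Firm A. The mix makes Firm B indifferent and guarantees 41/7, so it is optimal.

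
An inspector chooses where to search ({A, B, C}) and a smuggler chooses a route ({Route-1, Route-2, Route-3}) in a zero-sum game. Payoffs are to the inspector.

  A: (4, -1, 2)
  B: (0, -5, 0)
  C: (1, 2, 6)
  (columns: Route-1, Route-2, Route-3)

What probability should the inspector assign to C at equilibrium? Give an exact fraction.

Row minima: A → -1, B → -5, C → 1; maximin = 1.
Column maxima: Route-1 → 4, Route-2 → 2, Route-3 → 6; minimax = 2.
1 ≠ 2, so there is no saddle point; optimal play is mixed.
B is strictly dominated by A, so the inspector never plays it.
Route-3 is strictly dominated by Route-2 (it gives the inspector strictly more in every row), so the smuggler never plays it.
On the remaining 2×2 (A, C vs Route-1, Route-2):
Let the inspector play A with probability p. Expected payoff against Route-1: 4p + 1(1−p) = 3p + 1; against Route-2: (-1)p + 2(1−p) = −3p + 2.
Setting these equal: 3p + 1 = −3p + 2 ⇒ 6p = 1 ⇒ p = 1/6, and the value is (3)·(1/6) + 1 = 3/2.
For the smuggler: with q = P(Route-1), equating A's and C's payoffs gives 5q − 1 = −q + 2 ⇒ q = 1/2.

5/6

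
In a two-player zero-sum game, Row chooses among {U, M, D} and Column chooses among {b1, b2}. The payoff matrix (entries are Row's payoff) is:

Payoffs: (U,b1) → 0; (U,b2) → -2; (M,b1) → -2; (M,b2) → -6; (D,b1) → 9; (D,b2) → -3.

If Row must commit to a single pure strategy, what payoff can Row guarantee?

Row minima: U → -2, M → -6, D → -3.
The best of these is -2.

-2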